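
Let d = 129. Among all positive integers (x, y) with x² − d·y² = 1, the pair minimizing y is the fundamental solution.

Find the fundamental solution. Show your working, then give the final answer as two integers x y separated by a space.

√129 = [11; 2,1,3,1,6,1,3,1,2,22, …], period ℓ=10 (even) → k=9
a_0=11:  p_0=11·1+0=11,  q_0=11·0+1=1
…
a_2=1:  p_2=1·23+11=34,  q_2=1·2+1=3
a_3=3:  p_3=3·34+23=125,  q_3=3·3+2=11
…
a_5=6:  p_5=6·159+125=1079,  q_5=6·14+11=95
…
a_7=3:  p_7=3·1238+1079=4793,  q_7=3·109+95=422
a_8=1:  p_8=1·4793+1238=6031,  q_8=1·422+109=531
a_9=2:  p_9=2·6031+4793=16855,  q_9=2·531+422=1484
fundamental: x₁=16855, y₁=1484  (since 284091025 − 129·2202256 = 1)

16855 1484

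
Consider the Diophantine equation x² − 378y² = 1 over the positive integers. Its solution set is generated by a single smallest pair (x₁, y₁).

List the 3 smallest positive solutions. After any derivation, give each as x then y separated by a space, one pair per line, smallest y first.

√378 → a₀=19, period (2,3,1,4,1,3,2,38); ℓ=8 even so k=7
step 0: (19, 1)  from 19·(1,0) + (0,1)
step 1: (39, 2)  from 2·(19,1) + (1,0)
step 2: (136, 7)  from 3·(39,2) + (19,1)
…
step 4: (836, 43)  from 4·(175,9) + (136,7)
step 5: (1011, 52)  from 1·(836,43) + (175,9)
step 6: (3869, 199)  from 3·(1011,52) + (836,43)
step 7: (8749, 450)  from 2·(3869,199) + (1011,52)
(x₁, y₁) = (8749, 450);  8749² − 378·450² = 1 ✓
(x_2, y_2) = (8749·8749 + 378·450·450, 8749·450 + 450·8749) = (153090001, 7874100)
(x_3, y_3) = (8749·153090001 + 378·450·7874100, 8749·7874100 + 450·153090001) = (2678768828749, 137781001350)

8749 450
153090001 7874100
2678768828749 137781001350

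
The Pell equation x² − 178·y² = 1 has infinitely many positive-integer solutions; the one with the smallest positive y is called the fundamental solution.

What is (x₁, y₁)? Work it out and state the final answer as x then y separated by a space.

√178 → a₀=13, period (2,1,12,1,2,26); ℓ=6 even so k=5
step 0: (13, 1)  from 13·(1,0) + (0,1)
…
step 2: (40, 3)  from 1·(27,2) + (13,1)
…
step 4: (547, 41)  from 1·(507,38) + (40,3)
step 5: (1601, 120)  from 2·(547,41) + (507,38)
fundamental: x₁=1601, y₁=120  (since 2563201 − 178·14400 = 1)

1601 120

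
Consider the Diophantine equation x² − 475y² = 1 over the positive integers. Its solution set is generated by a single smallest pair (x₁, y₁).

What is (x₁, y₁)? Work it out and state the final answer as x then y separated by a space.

[21; 1,3,1,6,2,6,1,3,1,42] for √475; ℓ=10 ⇒ convergent index 9
a_0=21:  p_0=21·1+0=21,  q_0=21·0+1=1
a_1=1:  p_1=1·21+1=22,  q_1=1·1+0=1
a_2=3:  p_2=3·22+21=87,  q_2=3·1+1=4
a_3=1:  p_3=1·87+22=109,  q_3=1·4+1=5
a_4=6:  p_4=6·109+87=741,  q_4=6·5+4=34
a_5=2:  p_5=2·741+109=1591,  q_5=2·34+5=73
a_6=6:  p_6=6·1591+741=10287,  q_6=6·73+34=472
a_7=1:  p_7=1·10287+1591=11878,  q_7=1·472+73=545
a_8=3:  p_8=3·11878+10287=45921,  q_8=3·545+472=2107
a_9=1:  p_9=1·45921+11878=57799,  q_9=1·2107+545=2652
fundamental: x₁=57799, y₁=2652  (since 3340724401 − 475·7033104 = 1)

57799 2652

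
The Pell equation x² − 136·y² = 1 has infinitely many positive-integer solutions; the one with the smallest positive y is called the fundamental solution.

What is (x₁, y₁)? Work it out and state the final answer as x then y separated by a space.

√136 → a₀=11, period (1,1,1,22); ℓ=4 even so k=3
step 0: (11, 1)  from 11·(1,0) + (0,1)
step 1: (12, 1)  from 1·(11,1) + (1,0)
step 2: (23, 2)  from 1·(12,1) + (11,1)
step 3: (35, 3)  from 1·(23,2) + (12,1)
→ (35, 3).  Check: 35²=1225, 136·3²=1224, difference 1.

35 3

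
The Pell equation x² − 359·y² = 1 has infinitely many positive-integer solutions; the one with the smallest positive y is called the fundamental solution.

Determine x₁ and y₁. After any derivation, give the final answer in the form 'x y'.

360 19

√359 = [18; 1,17,1,36, …], period ℓ=4 (even) → k=3
k=0  a_k=18  p_k/q_k = 18/1
…
k=2  a_k=17  p_k/q_k = 341/18
k=3  a_k=1  p_k/q_k = 360/19
(x₁, y₁) = (360, 19);  360² − 359·19² = 1 ✓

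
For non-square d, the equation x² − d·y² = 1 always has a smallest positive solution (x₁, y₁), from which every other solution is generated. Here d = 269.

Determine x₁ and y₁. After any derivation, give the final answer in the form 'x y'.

[16; 2,2,32] for √269; ℓ=3 ⇒ convergent index 5
step 0: (16, 1)  from 16·(1,0) + (0,1)
step 1: (33, 2)  from 2·(16,1) + (1,0)
step 2: (82, 5)  from 2·(33,2) + (16,1)
…
step 4: (5396, 329)  from 2·(2657,162) + (82,5)
step 5: (13449, 820)  from 2·(5396,329) + (2657,162)
→ (13449, 820).  Check: 13449²=180875601, 269·820²=180875600, difference 1.

13449 820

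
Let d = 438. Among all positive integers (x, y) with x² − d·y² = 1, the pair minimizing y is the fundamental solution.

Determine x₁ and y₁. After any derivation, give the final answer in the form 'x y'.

293 14

d=438: √d = [20; 1,12,1,40] (ℓ=4, even), read p_3/q_3
k=0  a_k=20  p_k/q_k = 20/1
…
k=2  a_k=12  p_k/q_k = 272/13
k=3  a_k=1  p_k/q_k = 293/14
(x₁, y₁) = (293, 14);  293² − 438·14² = 1 ✓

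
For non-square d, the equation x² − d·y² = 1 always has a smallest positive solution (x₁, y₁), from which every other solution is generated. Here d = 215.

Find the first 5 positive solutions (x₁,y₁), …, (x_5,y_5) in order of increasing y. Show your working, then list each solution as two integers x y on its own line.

√215 → a₀=14, period (1,1,1,28); ℓ=4 even so k=3
k=0  a_k=14  p_k/q_k = 14/1
k=1  a_k=1  p_k/q_k = 15/1
k=2  a_k=1  p_k/q_k = 29/2
k=3  a_k=1  p_k/q_k = 44/3
fundamental: x₁=44, y₁=3  (since 1936 − 215·9 = 1)
k=2:  x_2 = 44·44+215·3·3 = 3871,  y_2 = 44·3+3·44 = 264
k=3:  x_3 = 44·3871+215·3·264 = 340604,  y_3 = 44·264+3·3871 = 23229
k=4:  x_4 = 44·340604+215·3·23229 = 29969281,  y_4 = 44·23229+3·340604 = 2043888
k=5:  x_5 = 44·29969281+215·3·2043888 = 2636956124,  y_5 = 44·2043888+3·29969281 = 179838915

44 3
3871 264
340604 23229
29969281 2043888
2636956124 179838915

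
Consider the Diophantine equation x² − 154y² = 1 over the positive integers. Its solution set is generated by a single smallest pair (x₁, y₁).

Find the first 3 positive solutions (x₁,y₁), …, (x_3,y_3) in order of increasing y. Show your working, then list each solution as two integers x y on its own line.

√154 = [12; 2,2,3,1,2,1,3,2,2,24, …], period ℓ=10 (even) → k=9
step 0: (12, 1)  from 12·(1,0) + (0,1)
…
step 5: (757, 61)  from 2·(273,22) + (211,17)
…
step 7: (3847, 310)  from 3·(1030,83) + (757,61)
step 8: (8724, 703)  from 2·(3847,310) + (1030,83)
step 9: (21295, 1716)  from 2·(8724,703) + (3847,310)
fundamental: x₁=21295, y₁=1716  (since 453477025 − 154·2944656 = 1)
(21295+1716√154)^2 = 906954049 + 73084440√154
(21295+1716√154)^3 = 38627172925615 + 3112666297884√154

21295 1716
906954049 73084440
38627172925615 3112666297884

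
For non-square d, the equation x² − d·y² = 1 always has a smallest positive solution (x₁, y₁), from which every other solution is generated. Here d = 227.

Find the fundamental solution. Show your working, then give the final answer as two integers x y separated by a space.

226 15

[15; 15,30] for √227; ℓ=2 ⇒ convergent index 1
k=0  a_k=15  p_k/q_k = 15/1
k=1  a_k=15  p_k/q_k = 226/15
→ (226, 15).  Check: 226²=51076, 227·15²=51075, difference 1.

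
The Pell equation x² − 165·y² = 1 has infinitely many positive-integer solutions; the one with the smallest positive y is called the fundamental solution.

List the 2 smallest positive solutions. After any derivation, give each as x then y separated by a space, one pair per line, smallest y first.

1079 84
2328481 181272

d=165: √d = [12; 1,5,2,5,1,24] (ℓ=6, even), read p_5/q_5
step 0: (12, 1)  from 12·(1,0) + (0,1)
step 1: (13, 1)  from 1·(12,1) + (1,0)
…
step 4: (912, 71)  from 5·(167,13) + (77,6)
step 5: (1079, 84)  from 1·(912,71) + (167,13)
fundamental: x₁=1079, y₁=84  (since 1164241 − 165·7056 = 1)
(1079+84√165)^2 = 2328481 + 181272√165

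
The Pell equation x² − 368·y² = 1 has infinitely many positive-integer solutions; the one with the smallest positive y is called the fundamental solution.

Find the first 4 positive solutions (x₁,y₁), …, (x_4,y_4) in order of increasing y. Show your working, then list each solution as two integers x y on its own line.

[19; 5,2,5,38] for √368; ℓ=4 ⇒ convergent index 3
step 0: (19, 1)  from 19·(1,0) + (0,1)
…
step 2: (211, 11)  from 2·(96,5) + (19,1)
step 3: (1151, 60)  from 5·(211,11) + (96,5)
(x₁, y₁) = (1151, 60);  1151² − 368·60² = 1 ✓
k=2:  x_2 = 1151·1151+368·60·60 = 2649601,  y_2 = 1151·60+60·1151 = 138120
k=3:  x_3 = 1151·2649601+368·60·138120 = 6099380351,  y_3 = 1151·138120+60·2649601 = 317952180
k=4:  x_4 = 1151·6099380351+368·60·317952180 = 14040770918401,  y_4 = 1151·317952180+60·6099380351 = 731925780240

1151 60
2649601 138120
6099380351 317952180
14040770918401 731925780240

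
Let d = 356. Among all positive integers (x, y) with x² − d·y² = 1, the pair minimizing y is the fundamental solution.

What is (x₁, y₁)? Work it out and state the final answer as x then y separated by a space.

500001 26500

√356 → a₀=18, period (1,6,1,1,2,…,6,1,36); ℓ=14 even so k=13
step 0: (18, 1)  from 18·(1,0) + (0,1)
…
step 11: (66019, 3499)  from 1·(37868,2007) + (28151,1492)
step 12: (433982, 23001)  from 6·(66019,3499) + (37868,2007)
step 13: (500001, 26500)  from 1·(433982,23001) + (66019,3499)
→ (500001, 26500).  Check: 500001²=250001000001, 356·26500²=250001000000, difference 1.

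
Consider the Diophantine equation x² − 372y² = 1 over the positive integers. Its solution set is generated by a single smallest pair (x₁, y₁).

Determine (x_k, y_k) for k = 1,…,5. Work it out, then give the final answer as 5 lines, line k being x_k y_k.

12151 630
295293601 15310260
7176225079351 372069937890
174396621583094401 9042043615292520
4238186690536135053751 219739743566768883150

d=372: √d = [19; 3,2,12,2,3,38] (ℓ=6, even), read p_5/q_5
a_0=19:  p_0=19·1+0=19,  q_0=19·0+1=1
…
a_3=12:  p_3=12·135+58=1678,  q_3=12·7+3=87
a_4=2:  p_4=2·1678+135=3491,  q_4=2·87+7=181
a_5=3:  p_5=3·3491+1678=12151,  q_5=3·181+87=630
→ (12151, 630).  Check: 12151²=147646801, 372·630²=147646800, difference 1.
(x_2, y_2) = (12151·12151 + 372·630·630, 12151·630 + 630·12151) = (295293601, 15310260)
(x_3, y_3) = (12151·295293601 + 372·630·15310260, 12151·15310260 + 630·295293601) = (7176225079351, 372069937890)
(x_4, y_4) = (12151·7176225079351 + 372·630·372069937890, 12151·372069937890 + 630·7176225079351) = (174396621583094401, 9042043615292520)
(x_5, y_5) = (12151·174396621583094401 + 372·630·9042043615292520, 12151·9042043615292520 + 630·174396621583094401) = (4238186690536135053751, 219739743566768883150)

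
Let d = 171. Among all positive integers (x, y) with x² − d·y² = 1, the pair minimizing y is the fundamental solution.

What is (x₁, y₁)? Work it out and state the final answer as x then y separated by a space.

d=171: √d = [13; 13,26] (ℓ=2, even), read p_1/q_1
i=0: a=13 ⇒ p=13, q=1
i=1: a=13 ⇒ p=170, q=13
(x₁, y₁) = (170, 13);  170² − 171·13² = 1 ✓

170 13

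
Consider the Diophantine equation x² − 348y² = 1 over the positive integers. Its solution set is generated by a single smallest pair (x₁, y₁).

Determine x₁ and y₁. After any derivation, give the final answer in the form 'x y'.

[18; 1,1,1,8,1,1,1,36] for √348; ℓ=8 ⇒ convergent index 7
step 0: (18, 1)  from 18·(1,0) + (0,1)
step 1: (19, 1)  from 1·(18,1) + (1,0)
step 2: (37, 2)  from 1·(19,1) + (18,1)
…
step 5: (541, 29)  from 1·(485,26) + (56,3)
step 6: (1026, 55)  from 1·(541,29) + (485,26)
step 7: (1567, 84)  from 1·(1026,55) + (541,29)
fundamental: x₁=1567, y₁=84  (since 2455489 − 348·7056 = 1)

1567 84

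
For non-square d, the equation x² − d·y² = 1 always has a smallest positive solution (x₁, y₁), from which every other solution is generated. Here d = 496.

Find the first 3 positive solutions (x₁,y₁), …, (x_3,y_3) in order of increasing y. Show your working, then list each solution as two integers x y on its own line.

4620799 207480
42703566796801 1917446753040
394649197502177907199 17720272078000750440

√496 = [22; 3,1,2,4,1,…,1,3,44, …], period ℓ=16 (even) → k=15
i=0: a=22 ⇒ p=22, q=1
i=1: a=3 ⇒ p=67, q=3
i=2: a=1 ⇒ p=89, q=4
…
i=4: a=4 ⇒ p=1069, q=48
i=5: a=1 ⇒ p=1314, q=59
…
i=7: a=2 ⇒ p=6080, q=273
i=8: a=2 ⇒ p=14543, q=653
i=9: a=2 ⇒ p=35166, q=1579
i=10: a=1 ⇒ p=49709, q=2232
…
i=12: a=4 ⇒ p=389209, q=17476
…
i=14: a=1 ⇒ p=1252502, q=56239
i=15: a=3 ⇒ p=4620799, q=207480
fundamental: x₁=4620799, y₁=207480  (since 21351783398401 − 496·43047950400 = 1)
(4620799+207480√496)^2 = 42703566796801 + 1917446753040√496
(4620799+207480√496)^3 = 394649197502177907199 + 17720272078000750440√496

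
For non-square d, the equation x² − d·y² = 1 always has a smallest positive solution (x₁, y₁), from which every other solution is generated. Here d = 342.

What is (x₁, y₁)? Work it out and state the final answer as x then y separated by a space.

37 2

√342 → a₀=18, period (2,36); ℓ=2 even so k=1
step 0: (18, 1)  from 18·(1,0) + (0,1)
step 1: (37, 2)  from 2·(18,1) + (1,0)
fundamental: x₁=37, y₁=2  (since 1369 − 342·4 = 1)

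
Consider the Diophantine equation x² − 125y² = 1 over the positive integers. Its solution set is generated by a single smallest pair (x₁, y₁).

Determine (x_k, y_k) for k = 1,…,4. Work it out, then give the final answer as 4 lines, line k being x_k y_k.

√125 = [11; 5,1,1,5,22, …], period ℓ=5 (odd) → k=9
a_0=11:  p_0=11·1+0=11,  q_0=11·0+1=1
a_1=5:  p_1=5·11+1=56,  q_1=5·1+0=5
a_2=1:  p_2=1·56+11=67,  q_2=1·5+1=6
a_3=1:  p_3=1·67+56=123,  q_3=1·6+5=11
a_4=5:  p_4=5·123+67=682,  q_4=5·11+6=61
…
a_7=1:  p_7=1·76317+15127=91444,  q_7=1·6826+1353=8179
a_8=1:  p_8=1·91444+76317=167761,  q_8=1·8179+6826=15005
a_9=5:  p_9=5·167761+91444=930249,  q_9=5·15005+8179=83204
(x₁, y₁) = (930249, 83204);  930249² − 125·83204² = 1 ✓
n=2: (930249,83204)∘(930249,83204) = (930249·930249+125·83204·83204, 930249·83204+83204·930249) = (1730726404001,154800875592)
n=3: (1730726404001,154800875592)∘(930249,83204) = (930249·1730726404001+125·83204·154800875592, 930249·154800875592+83204·1730726404001) = (3220013013190122249,288006719437081612)
n=4: (3220013013190122249,288006719437081612)∘(930249,83204) = (930249·3220013013190122249+125·83204·288006719437081612, 930249·288006719437081612+83204·3220013013190122249) = (5990827771012465337616001,535835925499096664087184)

930249 83204
1730726404001 154800875592
3220013013190122249 288006719437081612
5990827771012465337616001 535835925499096664087184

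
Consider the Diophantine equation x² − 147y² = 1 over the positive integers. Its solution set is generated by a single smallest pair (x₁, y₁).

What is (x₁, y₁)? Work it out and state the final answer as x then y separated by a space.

97 8

d=147: √d = [12; 8,24] (ℓ=2, even), read p_1/q_1
step 0: (12, 1)  from 12·(1,0) + (0,1)
step 1: (97, 8)  from 8·(12,1) + (1,0)
→ (97, 8).  Check: 97²=9409, 147·8²=9408, difference 1.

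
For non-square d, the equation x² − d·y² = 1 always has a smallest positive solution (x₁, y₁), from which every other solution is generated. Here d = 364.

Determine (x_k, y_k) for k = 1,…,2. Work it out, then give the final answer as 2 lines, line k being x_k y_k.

√364 → a₀=19, period (12,1,2,3,1,8,1,3,2,1,12,38); ℓ=12 even so k=11
a_0=19:  p_0=19·1+0=19,  q_0=19·0+1=1
a_1=12:  p_1=12·19+1=229,  q_1=12·1+0=12
…
a_3=2:  p_3=2·248+229=725,  q_3=2·13+12=38
a_4=3:  p_4=3·725+248=2423,  q_4=3·38+13=127
a_5=1:  p_5=1·2423+725=3148,  q_5=1·127+38=165
a_6=8:  p_6=8·3148+2423=27607,  q_6=8·165+127=1447
a_7=1:  p_7=1·27607+3148=30755,  q_7=1·1447+165=1612
a_8=3:  p_8=3·30755+27607=119872,  q_8=3·1612+1447=6283
a_9=2:  p_9=2·119872+30755=270499,  q_9=2·6283+1612=14178
a_10=1:  p_10=1·270499+119872=390371,  q_10=1·14178+6283=20461
a_11=12:  p_11=12·390371+270499=4954951,  q_11=12·20461+14178=259710
→ (4954951, 259710).  Check: 4954951²=24551539412401, 364·259710²=24551539412400, difference 1.
k=2:  x_2 = 4954951·4954951+364·259710·259710 = 49103078824801,  y_2 = 4954951·259710+259710·4954951 = 2573700648420

4954951 259710
49103078824801 2573700648420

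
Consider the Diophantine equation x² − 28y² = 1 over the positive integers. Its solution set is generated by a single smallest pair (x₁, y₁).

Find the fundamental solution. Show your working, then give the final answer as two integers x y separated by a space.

127 24

d=28: √d = [5; 3,2,3,10] (ℓ=4, even), read p_3/q_3
step 0: (5, 1)  from 5·(1,0) + (0,1)
step 1: (16, 3)  from 3·(5,1) + (1,0)
step 2: (37, 7)  from 2·(16,3) + (5,1)
step 3: (127, 24)  from 3·(37,7) + (16,3)
fundamental: x₁=127, y₁=24  (since 16129 − 28·576 = 1)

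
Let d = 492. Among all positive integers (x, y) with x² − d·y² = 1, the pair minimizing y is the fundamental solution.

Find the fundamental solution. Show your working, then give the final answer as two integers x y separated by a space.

√492 = [22; 5,1,1,10,1,1,5,44, …], period ℓ=8 (even) → k=7
k=0  a_k=22  p_k/q_k = 22/1
k=1  a_k=5  p_k/q_k = 111/5
k=2  a_k=1  p_k/q_k = 133/6
…
k=4  a_k=10  p_k/q_k = 2573/116
…
k=6  a_k=1  p_k/q_k = 5390/243
k=7  a_k=5  p_k/q_k = 29767/1342
(x₁, y₁) = (29767, 1342);  29767² − 492·1342² = 1 ✓

29767 1342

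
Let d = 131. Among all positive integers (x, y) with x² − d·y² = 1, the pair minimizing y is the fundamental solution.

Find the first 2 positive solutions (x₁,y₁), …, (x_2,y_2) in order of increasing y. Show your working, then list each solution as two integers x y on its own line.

√131 = [11; 2,4,11,4,2,22, …], period ℓ=6 (even) → k=5
i=0: a=11 ⇒ p=11, q=1
…
i=2: a=4 ⇒ p=103, q=9
i=3: a=11 ⇒ p=1156, q=101
i=4: a=4 ⇒ p=4727, q=413
i=5: a=2 ⇒ p=10610, q=927
fundamental: x₁=10610, y₁=927  (since 112572100 − 131·859329 = 1)
(10610+927√131)^2 = 225144199 + 19670940√131

10610 927
225144199 19670940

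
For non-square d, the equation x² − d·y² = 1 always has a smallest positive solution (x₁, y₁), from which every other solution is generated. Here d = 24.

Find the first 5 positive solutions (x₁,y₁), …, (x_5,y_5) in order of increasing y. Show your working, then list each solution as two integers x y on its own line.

d=24: √d = [4; 1,8] (ℓ=2, even), read p_1/q_1
i=0: a=4 ⇒ p=4, q=1
i=1: a=1 ⇒ p=5, q=1
fundamental: x₁=5, y₁=1  (since 25 − 24·1 = 1)
(5+1√24)^2 = 49 + 10√24
(5+1√24)^3 = 485 + 99√24
(5+1√24)^4 = 4801 + 980√24
(5+1√24)^5 = 47525 + 9701√24

5 1
49 10
485 99
4801 980
47525 9701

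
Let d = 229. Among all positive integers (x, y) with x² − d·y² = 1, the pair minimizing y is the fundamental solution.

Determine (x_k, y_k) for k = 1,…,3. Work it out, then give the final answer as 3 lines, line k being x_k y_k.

5848201 386460
68402909872801 4520191516920
800067931842043513801 52869977098885735380

√229 → a₀=15, period (7,1,1,7,30); ℓ=5 odd so k=9
i=0: a=15 ⇒ p=15, q=1
i=1: a=7 ⇒ p=106, q=7
…
i=4: a=7 ⇒ p=1710, q=113
i=5: a=30 ⇒ p=51527, q=3405
i=6: a=7 ⇒ p=362399, q=23948
i=7: a=1 ⇒ p=413926, q=27353
i=8: a=1 ⇒ p=776325, q=51301
i=9: a=7 ⇒ p=5848201, q=386460
(x₁, y₁) = (5848201, 386460);  5848201² − 229·386460² = 1 ✓
n=2: (5848201,386460)∘(5848201,386460) = (5848201·5848201+229·386460·386460, 5848201·386460+386460·5848201) = (68402909872801,4520191516920)
n=3: (68402909872801,4520191516920)∘(5848201,386460) = (5848201·68402909872801+229·386460·4520191516920, 5848201·4520191516920+386460·68402909872801) = (800067931842043513801,52869977098885735380)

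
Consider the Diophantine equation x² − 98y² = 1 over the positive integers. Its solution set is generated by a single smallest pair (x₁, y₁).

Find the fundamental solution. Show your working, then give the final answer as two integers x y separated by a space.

99 10

√98 → a₀=9, period (1,8,1,18); ℓ=4 even so k=3
a_0=9:  p_0=9·1+0=9,  q_0=9·0+1=1
a_1=1:  p_1=1·9+1=10,  q_1=1·1+0=1
a_2=8:  p_2=8·10+9=89,  q_2=8·1+1=9
a_3=1:  p_3=1·89+10=99,  q_3=1·9+1=10
→ (99, 10).  Check: 99²=9801, 98·10²=9800, difference 1.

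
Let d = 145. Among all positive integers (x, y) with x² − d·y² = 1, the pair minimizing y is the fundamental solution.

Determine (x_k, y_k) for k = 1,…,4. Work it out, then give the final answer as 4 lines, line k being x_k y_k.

[12; 24] for √145; ℓ=1 ⇒ convergent index 1
k=0  a_k=12  p_k/q_k = 12/1
k=1  a_k=24  p_k/q_k = 289/24
→ (289, 24).  Check: 289²=83521, 145·24²=83520, difference 1.
k=2:  x_2 = 289·289+145·24·24 = 167041,  y_2 = 289·24+24·289 = 13872
k=3:  x_3 = 289·167041+145·24·13872 = 96549409,  y_3 = 289·13872+24·167041 = 8017992
k=4:  x_4 = 289·96549409+145·24·8017992 = 55805391361,  y_4 = 289·8017992+24·96549409 = 4634385504

289 24
167041 13872
96549409 8017992
55805391361 4634385504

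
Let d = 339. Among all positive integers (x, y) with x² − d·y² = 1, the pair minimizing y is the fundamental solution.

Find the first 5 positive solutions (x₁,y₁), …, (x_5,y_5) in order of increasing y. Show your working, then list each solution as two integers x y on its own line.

97970 5321
19196241799 1042596740
3761311617998090 204286405230279
736991398411349512801 40027878239778270520
144406094600958511920229850 7843062462097867920458521

[18; 2,2,2,1,17,1,2,2,2,36] for √339; ℓ=10 ⇒ convergent index 9
step 0: (18, 1)  from 18·(1,0) + (0,1)
…
step 3: (221, 12)  from 2·(92,5) + (37,2)
…
step 5: (5542, 301)  from 17·(313,17) + (221,12)
step 6: (5855, 318)  from 1·(5542,301) + (313,17)
…
step 8: (40359, 2192)  from 2·(17252,937) + (5855,318)
step 9: (97970, 5321)  from 2·(40359,2192) + (17252,937)
→ (97970, 5321).  Check: 97970²=9598120900, 339·5321²=9598120899, difference 1.
(97970+5321√339)^2 = 19196241799 + 1042596740√339
(97970+5321√339)^3 = 3761311617998090 + 204286405230279√339
(97970+5321√339)^4 = 736991398411349512801 + 40027878239778270520√339
(97970+5321√339)^5 = 144406094600958511920229850 + 7843062462097867920458521√339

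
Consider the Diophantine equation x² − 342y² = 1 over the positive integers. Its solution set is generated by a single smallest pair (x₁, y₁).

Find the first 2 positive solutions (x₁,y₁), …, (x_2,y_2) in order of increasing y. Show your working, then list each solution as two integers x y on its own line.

37 2
2737 148

√342 = [18; 2,36, …], period ℓ=2 (even) → k=1
k=0  a_k=18  p_k/q_k = 18/1
k=1  a_k=2  p_k/q_k = 37/2
(x₁, y₁) = (37, 2);  37² − 342·2² = 1 ✓
n=2: (37,2)∘(37,2) = (37·37+342·2·2, 37·2+2·37) = (2737,148)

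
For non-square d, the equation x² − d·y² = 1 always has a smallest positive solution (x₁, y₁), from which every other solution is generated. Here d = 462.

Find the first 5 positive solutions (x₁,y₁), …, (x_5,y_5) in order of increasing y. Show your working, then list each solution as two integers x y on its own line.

d=462: √d = [21; 2,42] (ℓ=2, even), read p_1/q_1
a_0=21:  p_0=21·1+0=21,  q_0=21·0+1=1
a_1=2:  p_1=2·21+1=43,  q_1=2·1+0=2
→ (43, 2).  Check: 43²=1849, 462·2²=1848, difference 1.
(43+2√462)^2 = 3697 + 172√462
(43+2√462)^3 = 317899 + 14790√462
(43+2√462)^4 = 27335617 + 1271768√462
(43+2√462)^5 = 2350545163 + 109357258√462

43 2
3697 172
317899 14790
27335617 1271768
2350545163 109357258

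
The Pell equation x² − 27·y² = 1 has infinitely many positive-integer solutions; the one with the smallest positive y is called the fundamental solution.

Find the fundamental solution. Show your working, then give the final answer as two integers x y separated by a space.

26 5

√27 = [5; 5,10, …], period ℓ=2 (even) → k=1
a_0=5:  p_0=5·1+0=5,  q_0=5·0+1=1
a_1=5:  p_1=5·5+1=26,  q_1=5·1+0=5
→ (26, 5).  Check: 26²=676, 27·5²=675, difference 1.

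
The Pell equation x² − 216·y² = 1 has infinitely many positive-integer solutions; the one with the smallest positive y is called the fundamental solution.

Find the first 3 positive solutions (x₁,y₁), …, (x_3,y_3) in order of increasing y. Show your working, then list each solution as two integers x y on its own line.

[14; 1,2,3,2,1,28] for √216; ℓ=6 ⇒ convergent index 5
a_0=14:  p_0=14·1+0=14,  q_0=14·0+1=1
…
a_4=2:  p_4=2·147+44=338,  q_4=2·10+3=23
a_5=1:  p_5=1·338+147=485,  q_5=1·23+10=33
→ (485, 33).  Check: 485²=235225, 216·33²=235224, difference 1.
(485+33√216)^2 = 470449 + 32010√216
(485+33√216)^3 = 456335045 + 31049667√216

485 33
470449 32010
456335045 31049667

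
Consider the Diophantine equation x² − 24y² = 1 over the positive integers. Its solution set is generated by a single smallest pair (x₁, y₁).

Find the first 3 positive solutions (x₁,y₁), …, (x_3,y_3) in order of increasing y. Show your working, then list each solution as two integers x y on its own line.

√24 = [4; 1,8, …], period ℓ=2 (even) → k=1
k=0  a_k=4  p_k/q_k = 4/1
k=1  a_k=1  p_k/q_k = 5/1
(x₁, y₁) = (5, 1);  5² − 24·1² = 1 ✓
n=2: (5,1)∘(5,1) = (5·5+24·1·1, 5·1+1·5) = (49,10)
n=3: (49,10)∘(5,1) = (5·49+24·1·10, 5·10+1·49) = (485,99)

5 1
49 10
485 99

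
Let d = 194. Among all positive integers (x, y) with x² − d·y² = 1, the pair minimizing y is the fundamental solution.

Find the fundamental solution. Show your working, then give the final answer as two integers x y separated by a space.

[13; 1,12,1,26] for √194; ℓ=4 ⇒ convergent index 3
a_0=13:  p_0=13·1+0=13,  q_0=13·0+1=1
…
a_2=12:  p_2=12·14+13=181,  q_2=12·1+1=13
a_3=1:  p_3=1·181+14=195,  q_3=1·13+1=14
fundamental: x₁=195, y₁=14  (since 38025 − 194·196 = 1)

195 14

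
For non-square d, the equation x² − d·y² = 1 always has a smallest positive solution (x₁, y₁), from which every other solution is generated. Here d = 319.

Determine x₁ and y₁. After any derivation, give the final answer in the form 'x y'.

[17; 1,6,5,1,4,…,6,1,34] for √319; ℓ=14 ⇒ convergent index 13
k=0  a_k=17  p_k/q_k = 17/1
k=1  a_k=1  p_k/q_k = 18/1
k=2  a_k=6  p_k/q_k = 125/7
…
k=5  a_k=4  p_k/q_k = 3715/208
…
k=9  a_k=4  p_k/q_k = 250816/14043
k=10  a_k=1  p_k/q_k = 309613/17335
k=11  a_k=5  p_k/q_k = 1798881/100718
k=12  a_k=6  p_k/q_k = 11102899/621643
k=13  a_k=1  p_k/q_k = 12901780/722361
fundamental: x₁=12901780, y₁=722361  (since 166455927168400 − 319·521805414321 = 1)

12901780 722361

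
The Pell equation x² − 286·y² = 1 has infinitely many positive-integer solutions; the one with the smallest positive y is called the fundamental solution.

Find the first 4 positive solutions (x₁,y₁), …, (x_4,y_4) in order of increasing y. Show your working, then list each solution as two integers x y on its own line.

d=286: √d = [16; 1,10,3,3,2,3,3,10,1,32] (ℓ=10, even), read p_9/q_9
a_0=16:  p_0=16·1+0=16,  q_0=16·0+1=1
a_1=1:  p_1=1·16+1=17,  q_1=1·1+0=1
a_2=10:  p_2=10·17+16=186,  q_2=10·1+1=11
…
a_5=2:  p_5=2·1911+575=4397,  q_5=2·113+34=260
a_6=3:  p_6=3·4397+1911=15102,  q_6=3·260+113=893
…
a_8=10:  p_8=10·49703+15102=512132,  q_8=10·2939+893=30283
a_9=1:  p_9=1·512132+49703=561835,  q_9=1·30283+2939=33222
→ (561835, 33222).  Check: 561835²=315658567225, 286·33222²=315658567224, difference 1.
(x_2, y_2) = (561835·561835 + 286·33222·33222, 561835·33222 + 33222·561835) = (631317134449, 37330564740)
(x_3, y_3) = (561835·631317134449 + 286·33222·37330564740, 561835·37330564740 + 33222·631317134449) = (709392124465745995, 41947235681362578)
(x_4, y_4) = (561835·709392124465745995 + 286·33222·41947235681362578, 561835·41947235681362578 + 33222·709392124465745995) = (797122648497793485067201, 47134850318039357456520)

561835 33222
631317134449 37330564740
709392124465745995 41947235681362578
797122648497793485067201 47134850318039357456520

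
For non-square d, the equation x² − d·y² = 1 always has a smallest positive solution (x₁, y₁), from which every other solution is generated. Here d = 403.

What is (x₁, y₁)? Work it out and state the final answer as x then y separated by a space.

669878 33369

[20; 13,2,1,3,1,3,1,2,13,40] for √403; ℓ=10 ⇒ convergent index 9
k=0  a_k=20  p_k/q_k = 20/1
k=1  a_k=13  p_k/q_k = 261/13
…
k=3  a_k=1  p_k/q_k = 803/40
k=4  a_k=3  p_k/q_k = 2951/147
k=5  a_k=1  p_k/q_k = 3754/187
…
k=8  a_k=2  p_k/q_k = 50147/2498
k=9  a_k=13  p_k/q_k = 669878/33369
fundamental: x₁=669878, y₁=33369  (since 448736534884 − 403·1113490161 = 1)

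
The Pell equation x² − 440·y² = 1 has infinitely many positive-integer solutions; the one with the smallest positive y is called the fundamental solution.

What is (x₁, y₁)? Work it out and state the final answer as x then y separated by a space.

d=440: √d = [20; 1,40] (ℓ=2, even), read p_1/q_1
a_0=20:  p_0=20·1+0=20,  q_0=20·0+1=1
a_1=1:  p_1=1·20+1=21,  q_1=1·1+0=1
→ (21, 1).  Check: 21²=441, 440·1²=440, difference 1.

21 1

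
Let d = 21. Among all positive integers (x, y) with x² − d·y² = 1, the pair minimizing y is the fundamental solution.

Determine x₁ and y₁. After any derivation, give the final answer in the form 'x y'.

55 12

d=21: √d = [4; 1,1,2,1,1,8] (ℓ=6, even), read p_5/q_5
step 0: (4, 1)  from 4·(1,0) + (0,1)
…
step 2: (9, 2)  from 1·(5,1) + (4,1)
step 3: (23, 5)  from 2·(9,2) + (5,1)
step 4: (32, 7)  from 1·(23,5) + (9,2)
step 5: (55, 12)  from 1·(32,7) + (23,5)
fundamental: x₁=55, y₁=12  (since 3025 − 21·144 = 1)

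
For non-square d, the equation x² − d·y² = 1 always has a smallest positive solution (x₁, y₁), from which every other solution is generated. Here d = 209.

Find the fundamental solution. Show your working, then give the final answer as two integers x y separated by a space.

46551 3220

√209 = [14; 2,5,3,2,3,5,2,28, …], period ℓ=8 (even) → k=7
a_0=14:  p_0=14·1+0=14,  q_0=14·0+1=1
a_1=2:  p_1=2·14+1=29,  q_1=2·1+0=2
a_2=5:  p_2=5·29+14=159,  q_2=5·2+1=11
…
a_4=2:  p_4=2·506+159=1171,  q_4=2·35+11=81
a_5=3:  p_5=3·1171+506=4019,  q_5=3·81+35=278
a_6=5:  p_6=5·4019+1171=21266,  q_6=5·278+81=1471
a_7=2:  p_7=2·21266+4019=46551,  q_7=2·1471+278=3220
(x₁, y₁) = (46551, 3220);  46551² − 209·3220² = 1 ✓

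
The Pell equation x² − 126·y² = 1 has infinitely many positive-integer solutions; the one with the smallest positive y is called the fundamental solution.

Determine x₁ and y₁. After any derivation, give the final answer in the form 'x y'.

√126 = [11; 4,2,4,22, …], period ℓ=4 (even) → k=3
step 0: (11, 1)  from 11·(1,0) + (0,1)
…
step 2: (101, 9)  from 2·(45,4) + (11,1)
step 3: (449, 40)  from 4·(101,9) + (45,4)
fundamental: x₁=449, y₁=40  (since 201601 − 126·1600 = 1)

449 40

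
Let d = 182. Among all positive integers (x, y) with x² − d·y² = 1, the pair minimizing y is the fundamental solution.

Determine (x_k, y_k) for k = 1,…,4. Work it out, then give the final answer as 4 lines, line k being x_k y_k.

27 2
1457 108
78651 5830
4245697 314712

√182 = [13; 2,26, …], period ℓ=2 (even) → k=1
i=0: a=13 ⇒ p=13, q=1
i=1: a=2 ⇒ p=27, q=2
(x₁, y₁) = (27, 2);  27² − 182·2² = 1 ✓
(27+2√182)^2 = 1457 + 108√182
(27+2√182)^3 = 78651 + 5830√182
(27+2√182)^4 = 4245697 + 314712√182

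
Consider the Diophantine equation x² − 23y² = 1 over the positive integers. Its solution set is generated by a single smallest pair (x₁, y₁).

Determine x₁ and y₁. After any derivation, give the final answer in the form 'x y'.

[4; 1,3,1,8] for √23; ℓ=4 ⇒ convergent index 3
a_0=4:  p_0=4·1+0=4,  q_0=4·0+1=1
a_1=1:  p_1=1·4+1=5,  q_1=1·1+0=1
a_2=3:  p_2=3·5+4=19,  q_2=3·1+1=4
a_3=1:  p_3=1·19+5=24,  q_3=1·4+1=5
(x₁, y₁) = (24, 5);  24² − 23·5² = 1 ✓

24 5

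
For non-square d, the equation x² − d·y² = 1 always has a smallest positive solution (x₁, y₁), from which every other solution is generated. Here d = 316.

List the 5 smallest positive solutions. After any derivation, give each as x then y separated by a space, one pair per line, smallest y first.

12799 720
327628801 18430560
8386642035199 471785474160
214681262489395201 12076764549117120
5495410948816896319999 309141018456514563600

√316 → a₀=17, period (1,3,2,8,2,3,1,34); ℓ=8 even so k=7
i=0: a=17 ⇒ p=17, q=1
…
i=2: a=3 ⇒ p=71, q=4
…
i=6: a=3 ⇒ p=9937, q=559
i=7: a=1 ⇒ p=12799, q=720
→ (12799, 720).  Check: 12799²=163814401, 316·720²=163814400, difference 1.
(12799+720√316)^2 = 327628801 + 18430560√316
(12799+720√316)^3 = 8386642035199 + 471785474160√316
(12799+720√316)^4 = 214681262489395201 + 12076764549117120√316
(12799+720√316)^5 = 5495410948816896319999 + 309141018456514563600√316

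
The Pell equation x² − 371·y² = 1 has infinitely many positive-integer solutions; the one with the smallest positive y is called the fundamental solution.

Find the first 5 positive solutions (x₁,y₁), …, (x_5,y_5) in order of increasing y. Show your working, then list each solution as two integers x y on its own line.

1695 88
5746049 298320
19479104415 1011304712
66034158220801 3428322675360
223855776889410975 11622012858165688

√371 = [19; 3,1,4,1,3,38, …], period ℓ=6 (even) → k=5
step 0: (19, 1)  from 19·(1,0) + (0,1)
…
step 4: (443, 23)  from 1·(366,19) + (77,4)
step 5: (1695, 88)  from 3·(443,23) + (366,19)
→ (1695, 88).  Check: 1695²=2873025, 371·88²=2873024, difference 1.
(x_2, y_2) = (1695·1695 + 371·88·88, 1695·88 + 88·1695) = (5746049, 298320)
(x_3, y_3) = (1695·5746049 + 371·88·298320, 1695·298320 + 88·5746049) = (19479104415, 1011304712)
(x_4, y_4) = (1695·19479104415 + 371·88·1011304712, 1695·1011304712 + 88·19479104415) = (66034158220801, 3428322675360)
(x_5, y_5) = (1695·66034158220801 + 371·88·3428322675360, 1695·3428322675360 + 88·66034158220801) = (223855776889410975, 11622012858165688)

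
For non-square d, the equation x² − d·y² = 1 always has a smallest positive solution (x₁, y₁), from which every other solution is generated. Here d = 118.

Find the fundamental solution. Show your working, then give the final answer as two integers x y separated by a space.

306917 28254

d=118: √d = [10; 1,6,3,2,10,2,3,6,1,20] (ℓ=10, even), read p_9/q_9
step 0: (10, 1)  from 10·(1,0) + (0,1)
…
step 2: (76, 7)  from 6·(11,1) + (10,1)
step 3: (239, 22)  from 3·(76,7) + (11,1)
step 4: (554, 51)  from 2·(239,22) + (76,7)
step 5: (5779, 532)  from 10·(554,51) + (239,22)
…
step 7: (42115, 3877)  from 3·(12112,1115) + (5779,532)
step 8: (264802, 24377)  from 6·(42115,3877) + (12112,1115)
step 9: (306917, 28254)  from 1·(264802,24377) + (42115,3877)
(x₁, y₁) = (306917, 28254);  306917² − 118·28254² = 1 ✓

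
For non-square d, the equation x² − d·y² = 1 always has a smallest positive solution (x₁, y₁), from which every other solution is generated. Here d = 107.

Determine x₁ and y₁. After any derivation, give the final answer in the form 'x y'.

962 93

√107 → a₀=10, period (2,1,9,1,2,20); ℓ=6 even so k=5
a_0=10:  p_0=10·1+0=10,  q_0=10·0+1=1
…
a_2=1:  p_2=1·21+10=31,  q_2=1·2+1=3
…
a_4=1:  p_4=1·300+31=331,  q_4=1·29+3=32
a_5=2:  p_5=2·331+300=962,  q_5=2·32+29=93
fundamental: x₁=962, y₁=93  (since 925444 − 107·8649 = 1)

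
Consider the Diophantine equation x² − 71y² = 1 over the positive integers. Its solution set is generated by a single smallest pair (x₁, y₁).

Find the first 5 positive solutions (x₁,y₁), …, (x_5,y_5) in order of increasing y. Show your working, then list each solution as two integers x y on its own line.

3480 413
24220799 2874480
168576757560 20006380387
1173294208396801 139244404619040
8166127521864977400 969141036142138013

√71 → a₀=8, period (2,2,1,7,1,2,2,16); ℓ=8 even so k=7
i=0: a=8 ⇒ p=8, q=1
…
i=2: a=2 ⇒ p=42, q=5
…
i=6: a=2 ⇒ p=1483, q=176
i=7: a=2 ⇒ p=3480, q=413
fundamental: x₁=3480, y₁=413  (since 12110400 − 71·170569 = 1)
n=2: (3480,413)∘(3480,413) = (3480·3480+71·413·413, 3480·413+413·3480) = (24220799,2874480)
n=3: (24220799,2874480)∘(3480,413) = (3480·24220799+71·413·2874480, 3480·2874480+413·24220799) = (168576757560,20006380387)
n=4: (168576757560,20006380387)∘(3480,413) = (3480·168576757560+71·413·20006380387, 3480·20006380387+413·168576757560) = (1173294208396801,139244404619040)
n=5: (1173294208396801,139244404619040)∘(3480,413) = (3480·1173294208396801+71·413·139244404619040, 3480·139244404619040+413·1173294208396801) = (8166127521864977400,969141036142138013)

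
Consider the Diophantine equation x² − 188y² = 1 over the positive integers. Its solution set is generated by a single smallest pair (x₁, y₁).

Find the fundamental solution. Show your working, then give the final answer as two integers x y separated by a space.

[13; 1,2,2,6,2,2,1,26] for √188; ℓ=8 ⇒ convergent index 7
a_0=13:  p_0=13·1+0=13,  q_0=13·0+1=1
…
a_2=2:  p_2=2·14+13=41,  q_2=2·1+1=3
…
a_6=2:  p_6=2·1330+617=3277,  q_6=2·97+45=239
a_7=1:  p_7=1·3277+1330=4607,  q_7=1·239+97=336
(x₁, y₁) = (4607, 336);  4607² − 188·336² = 1 ✓

4607 336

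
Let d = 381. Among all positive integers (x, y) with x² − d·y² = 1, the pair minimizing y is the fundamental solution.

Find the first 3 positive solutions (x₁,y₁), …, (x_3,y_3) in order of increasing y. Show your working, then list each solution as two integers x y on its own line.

1015 52
2060449 105560
4182710455 214286748

d=381: √d = [19; 1,1,12,1,1,38] (ℓ=6, even), read p_5/q_5
k=0  a_k=19  p_k/q_k = 19/1
k=1  a_k=1  p_k/q_k = 20/1
k=2  a_k=1  p_k/q_k = 39/2
k=3  a_k=12  p_k/q_k = 488/25
k=4  a_k=1  p_k/q_k = 527/27
k=5  a_k=1  p_k/q_k = 1015/52
→ (1015, 52).  Check: 1015²=1030225, 381·52²=1030224, difference 1.
k=2:  x_2 = 1015·1015+381·52·52 = 2060449,  y_2 = 1015·52+52·1015 = 105560
k=3:  x_3 = 1015·2060449+381·52·105560 = 4182710455,  y_3 = 1015·105560+52·2060449 = 214286748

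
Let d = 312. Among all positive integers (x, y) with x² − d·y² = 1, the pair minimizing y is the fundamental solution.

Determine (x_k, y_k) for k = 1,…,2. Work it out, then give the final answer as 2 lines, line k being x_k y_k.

√312 = [17; 1,1,1,34, …], period ℓ=4 (even) → k=3
i=0: a=17 ⇒ p=17, q=1
…
i=2: a=1 ⇒ p=35, q=2
i=3: a=1 ⇒ p=53, q=3
fundamental: x₁=53, y₁=3  (since 2809 − 312·9 = 1)
k=2:  x_2 = 53·53+312·3·3 = 5617,  y_2 = 53·3+3·53 = 318

53 3
5617 318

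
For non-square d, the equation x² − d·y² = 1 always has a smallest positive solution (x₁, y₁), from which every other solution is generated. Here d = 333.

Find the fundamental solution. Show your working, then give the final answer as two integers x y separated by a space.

73 4

[18; 4,36] for √333; ℓ=2 ⇒ convergent index 1
k=0  a_k=18  p_k/q_k = 18/1
k=1  a_k=4  p_k/q_k = 73/4
→ (73, 4).  Check: 73²=5329, 333·4²=5328, difference 1.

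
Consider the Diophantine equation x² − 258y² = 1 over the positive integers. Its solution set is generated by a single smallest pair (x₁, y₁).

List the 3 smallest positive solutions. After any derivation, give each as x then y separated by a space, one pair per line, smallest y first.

√258 = [16; 16,32, …], period ℓ=2 (even) → k=1
a_0=16:  p_0=16·1+0=16,  q_0=16·0+1=1
a_1=16:  p_1=16·16+1=257,  q_1=16·1+0=16
fundamental: x₁=257, y₁=16  (since 66049 − 258·256 = 1)
k=2:  x_2 = 257·257+258·16·16 = 132097,  y_2 = 257·16+16·257 = 8224
k=3:  x_3 = 257·132097+258·16·8224 = 67897601,  y_3 = 257·8224+16·132097 = 4227120

257 16
132097 8224
67897601 4227120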